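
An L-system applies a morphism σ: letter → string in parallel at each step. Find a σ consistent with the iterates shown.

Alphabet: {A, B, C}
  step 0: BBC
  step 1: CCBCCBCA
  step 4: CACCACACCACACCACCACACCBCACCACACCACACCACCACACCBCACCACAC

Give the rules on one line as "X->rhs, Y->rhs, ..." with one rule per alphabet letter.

A->C, B->CCB, C->CA

  step 0 ⇒ step 1: BBC ⇒ CCB·CCB·CA
    B ↦ CCB
    C ↦ CA
    A ↦ C  (constrained at step 1)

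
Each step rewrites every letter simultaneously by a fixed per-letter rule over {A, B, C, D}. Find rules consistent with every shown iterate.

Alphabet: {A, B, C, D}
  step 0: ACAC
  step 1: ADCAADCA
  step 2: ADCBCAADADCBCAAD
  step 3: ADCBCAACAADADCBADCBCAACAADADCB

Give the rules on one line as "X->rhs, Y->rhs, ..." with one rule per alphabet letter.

  step 2 ⇒ step 3: ADCBCAADADCBCAAD ⇒ AD·CB·CA·A·CA·AD·AD·CB·AD·CB·CA·A·CA·AD·AD·CB
    A ↦ AD
    B ↦ A
    C ↦ CA
    D ↦ CB

A->AD, B->A, C->CA, D->CB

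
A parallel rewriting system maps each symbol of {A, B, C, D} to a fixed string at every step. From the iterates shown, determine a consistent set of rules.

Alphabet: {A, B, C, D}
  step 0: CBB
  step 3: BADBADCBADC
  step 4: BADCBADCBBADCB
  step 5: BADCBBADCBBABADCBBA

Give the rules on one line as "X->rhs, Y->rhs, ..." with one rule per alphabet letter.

  step 4 ⇒ step 5: BADCBADCBBADCB ⇒ BA·D·C·B·BA·D·C·B·BA·BA·D·C·B·BA
    A ↦ D
    B ↦ BA
    C ↦ B
    D ↦ C

A->D, B->BA, C->B, D->C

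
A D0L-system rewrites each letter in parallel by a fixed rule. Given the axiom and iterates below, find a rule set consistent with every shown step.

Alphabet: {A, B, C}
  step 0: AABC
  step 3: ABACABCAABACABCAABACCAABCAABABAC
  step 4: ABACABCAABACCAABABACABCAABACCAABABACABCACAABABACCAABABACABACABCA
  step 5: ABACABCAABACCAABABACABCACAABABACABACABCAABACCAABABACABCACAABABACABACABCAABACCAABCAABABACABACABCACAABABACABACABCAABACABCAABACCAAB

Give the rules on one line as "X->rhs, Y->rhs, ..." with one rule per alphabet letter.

A->AB, B->AC, C->CA

  step 4 ⇒ step 5: ABACABCAABACCAABABACABCAABACCAABABACABCACAABABACCAABABACABACABCA ⇒ AB·AC·AB·CA·AB·AC·CA·AB·AB·AC·AB·CA·CA·AB·AB·AC·AB·AC·AB·CA·AB·AC·CA·AB·AB·AC·AB·CA·CA·AB·AB·AC·AB·AC·AB·CA·AB·AC·CA·AB·CA·AB·AB·AC·AB·AC·AB·CA·CA·AB·AB·AC·AB·AC·AB·CA·AB·AC·AB·CA·AB·AC·CA·AB
    A ↦ AB
    B ↦ AC
    C ↦ CA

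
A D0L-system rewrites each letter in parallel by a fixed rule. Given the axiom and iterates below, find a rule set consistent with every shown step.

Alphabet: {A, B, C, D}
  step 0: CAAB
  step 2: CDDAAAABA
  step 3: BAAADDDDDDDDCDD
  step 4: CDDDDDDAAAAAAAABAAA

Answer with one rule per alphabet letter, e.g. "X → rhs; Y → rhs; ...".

A->DD, B->C, C->BA, D->A

  step 3 ⇒ step 4: BAAADDDDDDDDCDD ⇒ C·DD·DD·DD·A·A·A·A·A·A·A·A·BA·A·A
    A ↦ DD
    B ↦ C
    C ↦ BA
    D ↦ A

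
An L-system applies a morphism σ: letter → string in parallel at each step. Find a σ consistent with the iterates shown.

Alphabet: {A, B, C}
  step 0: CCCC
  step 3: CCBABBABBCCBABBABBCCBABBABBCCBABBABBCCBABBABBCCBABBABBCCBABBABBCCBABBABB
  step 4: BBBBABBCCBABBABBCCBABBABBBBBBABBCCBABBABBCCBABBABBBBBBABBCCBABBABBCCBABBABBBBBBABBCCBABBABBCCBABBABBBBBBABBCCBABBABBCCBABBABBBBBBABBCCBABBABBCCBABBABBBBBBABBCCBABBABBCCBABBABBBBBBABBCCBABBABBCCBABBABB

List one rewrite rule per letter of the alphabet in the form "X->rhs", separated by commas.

A->CCB, B->ABB, C->BB

  step 3 ⇒ step 4: CCBABBABBCCBABBABBCCBABBABBCCBABBABBCCBABBABBCCBABBABBCCBABBABBCCBABBABB ⇒ BB·BB·ABB·CCB·ABB·ABB·CCB·ABB·ABB·BB·BB·ABB·CCB·ABB·ABB·CCB·ABB·ABB·BB·BB·ABB·CCB·ABB·ABB·CCB·ABB·ABB·BB·BB·ABB·CCB·ABB·ABB·CCB·ABB·ABB·BB·BB·ABB·CCB·ABB·ABB·CCB·ABB·ABB·BB·BB·ABB·CCB·ABB·ABB·CCB·ABB·ABB·BB·BB·ABB·CCB·ABB·ABB·CCB·ABB·ABB·BB·BB·ABB·CCB·ABB·ABB·CCB·ABB·ABB
    A ↦ CCB
    B ↦ ABB
    C ↦ BB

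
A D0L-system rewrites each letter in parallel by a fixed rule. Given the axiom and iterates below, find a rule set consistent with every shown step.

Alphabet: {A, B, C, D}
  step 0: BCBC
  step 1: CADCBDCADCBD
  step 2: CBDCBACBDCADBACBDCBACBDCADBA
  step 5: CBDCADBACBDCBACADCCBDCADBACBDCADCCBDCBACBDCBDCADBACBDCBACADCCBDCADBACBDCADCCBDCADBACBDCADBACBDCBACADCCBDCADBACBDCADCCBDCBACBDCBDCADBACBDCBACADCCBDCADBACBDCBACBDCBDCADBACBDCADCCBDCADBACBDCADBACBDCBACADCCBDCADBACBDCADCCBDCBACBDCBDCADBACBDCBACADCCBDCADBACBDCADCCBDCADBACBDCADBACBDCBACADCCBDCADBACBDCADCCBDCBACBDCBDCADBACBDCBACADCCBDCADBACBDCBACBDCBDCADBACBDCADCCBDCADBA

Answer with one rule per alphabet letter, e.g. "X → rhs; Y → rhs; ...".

  step 1 ⇒ step 2: CADCBDCADCBD ⇒ CBD·C·BA·CBD·CAD·BA·CBD·C·BA·CBD·CAD·BA
    A ↦ C
    B ↦ CAD
    C ↦ CBD
    D ↦ BA

A->C, B->CAD, C->CBD, D->BA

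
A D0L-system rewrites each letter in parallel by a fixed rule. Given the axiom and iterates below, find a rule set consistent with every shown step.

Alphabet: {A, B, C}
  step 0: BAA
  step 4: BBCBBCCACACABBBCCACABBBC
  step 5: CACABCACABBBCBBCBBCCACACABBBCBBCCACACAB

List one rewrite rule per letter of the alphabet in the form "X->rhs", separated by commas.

  step 4 ⇒ step 5: BBCBBCCACACABBBCCACABBBC ⇒ CA·CA·B·CA·CA·B·B·BC·B·BC·B·BC·CA·CA·CA·B·B·BC·B·BC·CA·CA·CA·B
    A ↦ BC
    B ↦ CA
    C ↦ B

A->BC, B->CA, C->B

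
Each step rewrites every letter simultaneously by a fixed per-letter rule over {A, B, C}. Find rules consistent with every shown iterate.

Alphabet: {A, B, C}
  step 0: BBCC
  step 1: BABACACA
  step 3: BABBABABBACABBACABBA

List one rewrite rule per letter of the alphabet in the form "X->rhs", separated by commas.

A->B, B->BA, C->CA

  step 0 ⇒ step 1: BBCC ⇒ BA·BA·CA·CA
    B ↦ BA
    C ↦ CA
    A ↦ B  (constrained at step 1)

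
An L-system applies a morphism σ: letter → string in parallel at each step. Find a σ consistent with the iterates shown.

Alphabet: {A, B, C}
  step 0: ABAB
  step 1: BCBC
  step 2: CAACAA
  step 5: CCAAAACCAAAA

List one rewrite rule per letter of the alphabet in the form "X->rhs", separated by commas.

A->B, B->C, C->AA

  step 1 ⇒ step 2: BCBC ⇒ C·AA·C·AA
    B ↦ C
    C ↦ AA
  step 0 ⇒ step 1: ABAB ⇒ B·C·B·C
    A ↦ B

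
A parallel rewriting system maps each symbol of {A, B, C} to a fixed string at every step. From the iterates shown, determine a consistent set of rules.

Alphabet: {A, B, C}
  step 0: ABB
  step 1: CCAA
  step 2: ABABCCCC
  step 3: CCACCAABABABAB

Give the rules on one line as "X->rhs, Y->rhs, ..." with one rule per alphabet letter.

  step 2 ⇒ step 3: ABABCCCC ⇒ CC·A·CC·A·AB·AB·AB·AB
    A ↦ CC
    B ↦ A
    C ↦ AB

A->CC, B->A, C->AB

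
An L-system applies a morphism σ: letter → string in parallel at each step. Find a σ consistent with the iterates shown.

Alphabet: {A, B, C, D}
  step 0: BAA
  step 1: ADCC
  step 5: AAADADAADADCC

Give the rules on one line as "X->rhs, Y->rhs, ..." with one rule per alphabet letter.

A->C, B->AD, C->A, D->BB

  step 0 ⇒ step 1: BAA ⇒ AD·C·C
    A ↦ C
    B ↦ AD
    C ↦ A  (constrained at step 1)
    D ↦ BB  (constrained at step 1)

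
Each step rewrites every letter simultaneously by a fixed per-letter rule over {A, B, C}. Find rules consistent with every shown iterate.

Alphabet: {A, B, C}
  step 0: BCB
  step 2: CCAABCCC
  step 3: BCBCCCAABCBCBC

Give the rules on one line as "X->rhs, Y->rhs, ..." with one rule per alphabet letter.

  step 2 ⇒ step 3: CCAABCCC ⇒ BC·BC·C·C·AA·BC·BC·BC
    A ↦ C
    B ↦ AA
    C ↦ BC

A->C, B->AA, C->BC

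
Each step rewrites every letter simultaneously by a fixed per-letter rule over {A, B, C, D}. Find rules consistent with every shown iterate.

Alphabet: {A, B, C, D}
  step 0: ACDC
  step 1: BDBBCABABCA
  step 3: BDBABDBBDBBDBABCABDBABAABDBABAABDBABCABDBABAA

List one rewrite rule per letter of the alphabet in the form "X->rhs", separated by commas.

  step 0 ⇒ step 1: ACDC ⇒ BDB·BCA·BA·BCA
    A ↦ BDB
    C ↦ BCA
    D ↦ BA
    B ↦ A  (constrained at step 1)

A->BDB, B->A, C->BCA, D->BA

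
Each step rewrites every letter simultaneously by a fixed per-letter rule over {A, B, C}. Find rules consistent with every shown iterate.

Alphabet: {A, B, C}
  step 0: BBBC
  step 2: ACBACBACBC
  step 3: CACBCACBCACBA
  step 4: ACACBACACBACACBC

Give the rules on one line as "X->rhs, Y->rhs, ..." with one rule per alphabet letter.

A->C, B->CB, C->A

  step 3 ⇒ step 4: CACBCACBCACBA ⇒ A·C·A·CB·A·C·A·CB·A·C·A·CB·C
    A ↦ C
    B ↦ CB
    C ↦ A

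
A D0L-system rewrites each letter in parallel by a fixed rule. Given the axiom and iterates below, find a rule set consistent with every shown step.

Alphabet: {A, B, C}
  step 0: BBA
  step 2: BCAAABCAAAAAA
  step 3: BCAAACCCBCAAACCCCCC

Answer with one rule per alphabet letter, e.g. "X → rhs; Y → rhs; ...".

A->C, B->BC, C->AAA

  step 2 ⇒ step 3: BCAAABCAAAAAA ⇒ BC·AAA·C·C·C·BC·AAA·C·C·C·C·C·C
    A ↦ C
    B ↦ BC
    C ↦ AAA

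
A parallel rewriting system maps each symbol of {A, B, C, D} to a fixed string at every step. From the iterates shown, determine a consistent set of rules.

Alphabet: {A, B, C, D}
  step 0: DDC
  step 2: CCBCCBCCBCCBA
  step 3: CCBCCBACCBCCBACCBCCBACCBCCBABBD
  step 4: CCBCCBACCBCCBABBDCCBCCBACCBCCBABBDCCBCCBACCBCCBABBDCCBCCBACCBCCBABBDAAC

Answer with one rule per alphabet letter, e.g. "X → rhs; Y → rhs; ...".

A->BBD, B->A, C->CCB, D->C

  step 3 ⇒ step 4: CCBCCBACCBCCBACCBCCBACCBCCBABBD ⇒ CCB·CCB·A·CCB·CCB·A·BBD·CCB·CCB·A·CCB·CCB·A·BBD·CCB·CCB·A·CCB·CCB·A·BBD·CCB·CCB·A·CCB·CCB·A·BBD·A·A·C
    A ↦ BBD
    B ↦ A
    C ↦ CCB
    D ↦ C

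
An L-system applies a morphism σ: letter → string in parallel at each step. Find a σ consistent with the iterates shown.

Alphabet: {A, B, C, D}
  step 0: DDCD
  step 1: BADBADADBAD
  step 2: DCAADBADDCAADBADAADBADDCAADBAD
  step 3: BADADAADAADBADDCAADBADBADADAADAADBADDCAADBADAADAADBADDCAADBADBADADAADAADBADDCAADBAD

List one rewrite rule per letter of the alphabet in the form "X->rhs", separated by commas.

  step 2 ⇒ step 3: DCAADBADDCAADBADAADBADDCAADBAD ⇒ BAD·AD·AAD·AAD·BAD·DC·AAD·BAD·BAD·AD·AAD·AAD·BAD·DC·AAD·BAD·AAD·AAD·BAD·DC·AAD·BAD·BAD·AD·AAD·AAD·BAD·DC·AAD·BAD
    A ↦ AAD
    B ↦ DC
    C ↦ AD
    D ↦ BAD

A->AAD, B->DC, C->AD, D->BAD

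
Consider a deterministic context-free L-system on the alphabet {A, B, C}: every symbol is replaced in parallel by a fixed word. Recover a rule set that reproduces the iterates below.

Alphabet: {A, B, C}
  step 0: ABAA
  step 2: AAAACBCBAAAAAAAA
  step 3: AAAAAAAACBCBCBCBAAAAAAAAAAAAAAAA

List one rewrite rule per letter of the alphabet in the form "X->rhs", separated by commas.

A->AA, B->CB, C->CB

  step 2 ⇒ step 3: AAAACBCBAAAAAAAA ⇒ AA·AA·AA·AA·CB·CB·CB·CB·AA·AA·AA·AA·AA·AA·AA·AA
    A ↦ AA
    B ↦ CB
    C ↦ CB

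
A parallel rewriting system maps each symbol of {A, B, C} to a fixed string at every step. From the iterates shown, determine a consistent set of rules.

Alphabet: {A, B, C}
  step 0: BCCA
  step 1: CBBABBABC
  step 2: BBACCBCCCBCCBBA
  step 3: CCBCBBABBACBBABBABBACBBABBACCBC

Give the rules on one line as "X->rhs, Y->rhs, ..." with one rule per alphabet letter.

  step 2 ⇒ step 3: BBACCBCCCBCCBBA ⇒ C·C·BC·BBA·BBA·C·BBA·BBA·BBA·C·BBA·BBA·C·C·BC
    A ↦ BC
    B ↦ C
    C ↦ BBA

A->BC, B->C, C->BBA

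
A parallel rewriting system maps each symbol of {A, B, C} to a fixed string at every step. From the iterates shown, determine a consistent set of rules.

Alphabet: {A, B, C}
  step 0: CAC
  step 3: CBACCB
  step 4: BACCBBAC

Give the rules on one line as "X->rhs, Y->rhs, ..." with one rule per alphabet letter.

  step 3 ⇒ step 4: CBACCB ⇒ B·AC·C·B·B·AC
    A ↦ C
    B ↦ AC
    C ↦ B

A->C, B->AC, C->B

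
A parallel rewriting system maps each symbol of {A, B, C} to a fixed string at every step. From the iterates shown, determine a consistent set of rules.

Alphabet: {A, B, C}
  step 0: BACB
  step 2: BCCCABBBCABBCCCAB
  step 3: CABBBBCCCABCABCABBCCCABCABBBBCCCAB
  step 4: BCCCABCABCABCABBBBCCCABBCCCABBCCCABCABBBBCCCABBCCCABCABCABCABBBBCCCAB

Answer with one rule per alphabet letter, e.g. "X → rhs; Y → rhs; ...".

  step 3 ⇒ step 4: CABBBBCCCABCABCABBCCCABCABBBBCCCAB ⇒ B·CC·CAB·CAB·CAB·CAB·B·B·B·CC·CAB·B·CC·CAB·B·CC·CAB·CAB·B·B·B·CC·CAB·B·CC·CAB·CAB·CAB·CAB·B·B·B·CC·CAB
    A ↦ CC
    B ↦ CAB
    C ↦ B

A->CC, B->CAB, C->B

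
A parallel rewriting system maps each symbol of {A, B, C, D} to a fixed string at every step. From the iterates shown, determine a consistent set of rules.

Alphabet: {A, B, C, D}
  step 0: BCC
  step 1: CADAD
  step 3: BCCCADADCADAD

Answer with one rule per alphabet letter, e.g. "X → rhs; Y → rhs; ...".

  step 0 ⇒ step 1: BCC ⇒ C·AD·AD
    B ↦ C
    C ↦ AD
    A ↦ BC  (constrained at step 1)
    D ↦ C  (constrained at step 1)

A->BC, B->C, C->AD, D->C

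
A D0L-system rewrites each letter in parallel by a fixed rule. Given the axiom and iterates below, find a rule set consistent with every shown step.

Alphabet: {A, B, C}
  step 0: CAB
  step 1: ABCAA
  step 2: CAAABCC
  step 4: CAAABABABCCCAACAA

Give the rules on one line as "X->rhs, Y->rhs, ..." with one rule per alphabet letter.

A->C, B->AA, C->AB

  step 1 ⇒ step 2: ABCAA ⇒ C·AA·AB·C·C
    A ↦ C
    B ↦ AA
    C ↦ AB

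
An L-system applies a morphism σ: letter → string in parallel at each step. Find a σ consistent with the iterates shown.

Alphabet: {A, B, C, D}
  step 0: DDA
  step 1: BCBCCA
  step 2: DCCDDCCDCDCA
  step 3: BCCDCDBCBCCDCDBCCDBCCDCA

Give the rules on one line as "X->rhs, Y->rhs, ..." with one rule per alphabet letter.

  step 2 ⇒ step 3: DCCDDCCDCDCA ⇒ BC·CD·CD·BC·BC·CD·CD·BC·CD·BC·CD·CA
    A ↦ CA
    C ↦ CD
    D ↦ BC
  step 1 ⇒ step 2: BCBCCA ⇒ DC·CD·DC·CD·CD·CA
    B ↦ DC

A->CA, B->DC, C->CD, D->BC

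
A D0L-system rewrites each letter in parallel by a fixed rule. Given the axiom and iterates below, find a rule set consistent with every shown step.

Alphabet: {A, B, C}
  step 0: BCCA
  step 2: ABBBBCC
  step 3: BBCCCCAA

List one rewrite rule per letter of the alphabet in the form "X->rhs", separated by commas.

  step 2 ⇒ step 3: ABBBBCC ⇒ BB·C·C·C·C·A·A
    A ↦ BB
    B ↦ C
    C ↦ A

A->BB, B->C, C->A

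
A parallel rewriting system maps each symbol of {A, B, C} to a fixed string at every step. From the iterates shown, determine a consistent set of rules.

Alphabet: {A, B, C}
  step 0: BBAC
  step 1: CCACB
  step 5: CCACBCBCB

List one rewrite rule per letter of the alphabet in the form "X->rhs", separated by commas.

  step 0 ⇒ step 1: BBAC ⇒ C·C·AC·B
    A ↦ AC
    B ↦ C
    C ↦ B

A->AC, B->C, C->B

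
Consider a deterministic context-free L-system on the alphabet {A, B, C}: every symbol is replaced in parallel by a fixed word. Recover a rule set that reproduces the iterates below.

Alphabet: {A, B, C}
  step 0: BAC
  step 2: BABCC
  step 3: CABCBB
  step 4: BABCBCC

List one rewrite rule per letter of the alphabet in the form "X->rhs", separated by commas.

A->AB, B->C, C->B

  step 3 ⇒ step 4: CABCBB ⇒ B·AB·C·B·C·C
    A ↦ AB
    B ↦ C
    C ↦ B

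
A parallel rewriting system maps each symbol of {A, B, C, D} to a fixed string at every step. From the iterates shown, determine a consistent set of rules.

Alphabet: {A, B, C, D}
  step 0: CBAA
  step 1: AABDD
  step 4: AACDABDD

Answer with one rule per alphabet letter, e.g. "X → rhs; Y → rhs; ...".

  step 0 ⇒ step 1: CBAA ⇒ A·AB·D·D
    A ↦ D
    B ↦ AB
    C ↦ A
    D ↦ C  (constrained at step 1)

A->D, B->AB, C->A, D->C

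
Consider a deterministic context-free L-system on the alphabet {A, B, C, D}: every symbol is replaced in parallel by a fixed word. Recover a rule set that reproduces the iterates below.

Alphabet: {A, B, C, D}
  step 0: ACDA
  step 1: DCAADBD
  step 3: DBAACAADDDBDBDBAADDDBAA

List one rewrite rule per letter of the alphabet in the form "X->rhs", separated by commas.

A->D, B->AA, C->CAA, D->DB

  step 0 ⇒ step 1: ACDA ⇒ D·CAA·DB·D
    A ↦ D
    C ↦ CAA
    D ↦ DB
    B ↦ AA  (constrained at step 1)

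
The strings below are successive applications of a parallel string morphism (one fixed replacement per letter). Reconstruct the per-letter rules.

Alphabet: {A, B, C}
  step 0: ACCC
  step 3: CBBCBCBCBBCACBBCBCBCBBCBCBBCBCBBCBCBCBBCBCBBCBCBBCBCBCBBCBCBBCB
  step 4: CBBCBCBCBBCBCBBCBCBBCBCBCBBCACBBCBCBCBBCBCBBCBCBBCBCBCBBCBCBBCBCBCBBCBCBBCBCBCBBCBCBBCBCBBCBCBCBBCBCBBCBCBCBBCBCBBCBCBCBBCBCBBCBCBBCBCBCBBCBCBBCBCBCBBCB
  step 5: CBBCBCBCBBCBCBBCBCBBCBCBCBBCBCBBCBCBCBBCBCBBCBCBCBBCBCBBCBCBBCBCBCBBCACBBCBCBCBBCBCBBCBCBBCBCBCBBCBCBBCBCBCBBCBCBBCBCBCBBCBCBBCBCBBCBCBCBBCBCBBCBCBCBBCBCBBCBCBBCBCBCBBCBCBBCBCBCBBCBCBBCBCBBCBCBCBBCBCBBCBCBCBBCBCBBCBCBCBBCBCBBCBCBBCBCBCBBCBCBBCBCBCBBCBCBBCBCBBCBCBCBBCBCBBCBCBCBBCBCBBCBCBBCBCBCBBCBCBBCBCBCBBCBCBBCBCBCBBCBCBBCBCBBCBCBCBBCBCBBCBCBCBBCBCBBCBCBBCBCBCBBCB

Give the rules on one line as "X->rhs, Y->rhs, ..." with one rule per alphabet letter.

A->CA, B->CB, C->CBB

  step 4 ⇒ step 5: CBBCBCBCBBCBCBBCBCBBCBCBCBBCACBBCBCBCBBCBCBBCBCBBCBCBCBBCBCBBCBCBCBBCBCBBCBCBCBBCBCBBCBCBBCBCBCBBCBCBBCBCBCBBCBCBBCBCBCBBCBCBBCBCBBCBCBCBBCBCBBCBCBCBBCB ⇒ CBB·CB·CB·CBB·CB·CBB·CB·CBB·CB·CB·CBB·CB·CBB·CB·CB·CBB·CB·CBB·CB·CB·CBB·CB·CBB·CB·CBB·CB·CB·CBB·CA·CBB·CB·CB·CBB·CB·CBB·CB·CBB·CB·CB·CBB·CB·CBB·CB·CB·CBB·CB·CBB·CB·CB·CBB·CB·CBB·CB·CBB·CB·CB·CBB·CB·CBB·CB·CB·CBB·CB·CBB·CB·CBB·CB·CB·CBB·CB·CBB·CB·CB·CBB·CB·CBB·CB·CBB·CB·CB·CBB·CB·CBB·CB·CB·CBB·CB·CBB·CB·CB·CBB·CB·CBB·CB·CBB·CB·CB·CBB·CB·CBB·CB·CB·CBB·CB·CBB·CB·CBB·CB·CB·CBB·CB·CBB·CB·CB·CBB·CB·CBB·CB·CBB·CB·CB·CBB·CB·CBB·CB·CB·CBB·CB·CBB·CB·CB·CBB·CB·CBB·CB·CBB·CB·CB·CBB·CB·CBB·CB·CB·CBB·CB·CBB·CB·CBB·CB·CB·CBB·CB
    A ↦ CA
    B ↦ CB
    C ↦ CBB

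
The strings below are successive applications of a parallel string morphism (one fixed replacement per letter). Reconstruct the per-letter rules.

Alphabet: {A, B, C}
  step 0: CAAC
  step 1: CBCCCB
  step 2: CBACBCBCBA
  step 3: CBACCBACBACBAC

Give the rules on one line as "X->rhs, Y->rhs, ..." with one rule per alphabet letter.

A->C, B->A, C->CB

  step 2 ⇒ step 3: CBACBCBCBA ⇒ CB·A·C·CB·A·CB·A·CB·A·C
    A ↦ C
    B ↦ A
    C ↦ CB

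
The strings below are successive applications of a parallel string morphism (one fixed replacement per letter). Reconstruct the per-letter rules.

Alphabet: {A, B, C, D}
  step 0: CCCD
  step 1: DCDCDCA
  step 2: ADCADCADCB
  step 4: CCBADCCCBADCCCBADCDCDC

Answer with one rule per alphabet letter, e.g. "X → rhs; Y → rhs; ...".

A->B, B->CC, C->DC, D->A

  step 1 ⇒ step 2: DCDCDCA ⇒ A·DC·A·DC·A·DC·B
    A ↦ B
    C ↦ DC
    D ↦ A
    B ↦ CC  (constrained at step 2)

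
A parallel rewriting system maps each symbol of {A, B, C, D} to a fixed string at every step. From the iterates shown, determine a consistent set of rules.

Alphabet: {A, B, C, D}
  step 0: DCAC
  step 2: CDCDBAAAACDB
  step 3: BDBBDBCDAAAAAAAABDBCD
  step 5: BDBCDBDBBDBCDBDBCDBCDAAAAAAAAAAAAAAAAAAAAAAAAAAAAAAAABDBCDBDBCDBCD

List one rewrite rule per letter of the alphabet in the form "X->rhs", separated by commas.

A->AA, B->CD, C->BD, D->B

  step 2 ⇒ step 3: CDCDBAAAACDB ⇒ BD·B·BD·B·CD·AA·AA·AA·AA·BD·B·CD
    A ↦ AA
    B ↦ CD
    C ↦ BD
    D ↦ B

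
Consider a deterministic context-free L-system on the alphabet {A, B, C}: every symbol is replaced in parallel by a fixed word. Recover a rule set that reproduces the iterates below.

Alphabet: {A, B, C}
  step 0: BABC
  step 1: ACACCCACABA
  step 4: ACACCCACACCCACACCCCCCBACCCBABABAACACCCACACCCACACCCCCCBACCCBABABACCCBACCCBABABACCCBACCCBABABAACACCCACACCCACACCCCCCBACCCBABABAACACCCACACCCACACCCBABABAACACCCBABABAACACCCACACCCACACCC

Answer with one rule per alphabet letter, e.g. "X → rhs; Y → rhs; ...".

  step 0 ⇒ step 1: BABC ⇒ ACA·CCC·ACA·BA
    A ↦ CCC
    B ↦ ACA
    C ↦ BA

A->CCC, B->ACA, C->BA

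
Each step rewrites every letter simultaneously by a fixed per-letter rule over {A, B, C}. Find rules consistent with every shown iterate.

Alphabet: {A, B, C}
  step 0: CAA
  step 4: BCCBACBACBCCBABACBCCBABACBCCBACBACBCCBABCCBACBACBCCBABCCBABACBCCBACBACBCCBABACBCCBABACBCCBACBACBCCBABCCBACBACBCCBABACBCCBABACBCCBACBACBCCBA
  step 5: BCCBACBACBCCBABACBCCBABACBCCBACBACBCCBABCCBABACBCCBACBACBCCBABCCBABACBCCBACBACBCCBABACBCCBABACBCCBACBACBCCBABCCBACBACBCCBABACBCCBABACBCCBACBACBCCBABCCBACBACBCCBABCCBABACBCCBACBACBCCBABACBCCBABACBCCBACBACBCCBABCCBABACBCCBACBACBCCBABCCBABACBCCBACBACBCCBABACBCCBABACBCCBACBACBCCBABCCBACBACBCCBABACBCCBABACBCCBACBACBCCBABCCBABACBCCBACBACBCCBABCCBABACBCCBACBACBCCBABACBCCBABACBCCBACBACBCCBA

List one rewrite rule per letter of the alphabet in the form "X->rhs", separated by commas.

  step 4 ⇒ step 5: BCCBACBACBCCBABACBCCBABACBCCBACBACBCCBABCCBACBACBCCBABCCBABACBCCBACBACBCCBABACBCCBABACBCCBACBACBCCBABCCBACBACBCCBABACBCCBABACBCCBACBACBCCBA ⇒ BCC·BAC·BAC·BCC·BA·BAC·BCC·BA·BAC·BCC·BAC·BAC·BCC·BA·BCC·BA·BAC·BCC·BAC·BAC·BCC·BA·BCC·BA·BAC·BCC·BAC·BAC·BCC·BA·BAC·BCC·BA·BAC·BCC·BAC·BAC·BCC·BA·BCC·BAC·BAC·BCC·BA·BAC·BCC·BA·BAC·BCC·BAC·BAC·BCC·BA·BCC·BAC·BAC·BCC·BA·BCC·BA·BAC·BCC·BAC·BAC·BCC·BA·BAC·BCC·BA·BAC·BCC·BAC·BAC·BCC·BA·BCC·BA·BAC·BCC·BAC·BAC·BCC·BA·BCC·BA·BAC·BCC·BAC·BAC·BCC·BA·BAC·BCC·BA·BAC·BCC·BAC·BAC·BCC·BA·BCC·BAC·BAC·BCC·BA·BAC·BCC·BA·BAC·BCC·BAC·BAC·BCC·BA·BCC·BA·BAC·BCC·BAC·BAC·BCC·BA·BCC·BA·BAC·BCC·BAC·BAC·BCC·BA·BAC·BCC·BA·BAC·BCC·BAC·BAC·BCC·BA
    A ↦ BA
    B ↦ BCC
    C ↦ BAC

A->BA, B->BCC, C->BAC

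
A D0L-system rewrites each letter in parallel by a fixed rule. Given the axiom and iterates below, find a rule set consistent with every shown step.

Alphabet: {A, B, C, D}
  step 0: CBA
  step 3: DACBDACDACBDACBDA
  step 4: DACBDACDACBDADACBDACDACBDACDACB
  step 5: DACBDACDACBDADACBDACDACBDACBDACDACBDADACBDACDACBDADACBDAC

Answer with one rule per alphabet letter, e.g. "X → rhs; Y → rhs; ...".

A->CB, B->C, C->DA, D->DA

  step 4 ⇒ step 5: DACBDACDACBDADACBDACDACBDACDACB ⇒ DA·CB·DA·C·DA·CB·DA·DA·CB·DA·C·DA·CB·DA·CB·DA·C·DA·CB·DA·DA·CB·DA·C·DA·CB·DA·DA·CB·DA·C
    A ↦ CB
    B ↦ C
    C ↦ DA
    D ↦ DA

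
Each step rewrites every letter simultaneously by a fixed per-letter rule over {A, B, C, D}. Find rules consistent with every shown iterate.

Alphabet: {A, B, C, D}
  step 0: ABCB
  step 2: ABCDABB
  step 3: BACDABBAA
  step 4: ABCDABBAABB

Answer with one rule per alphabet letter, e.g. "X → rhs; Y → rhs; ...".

  step 3 ⇒ step 4: BACDABBAA ⇒ A·B·CD·AB·B·A·A·B·B
    A ↦ B
    B ↦ A
    C ↦ CD
    D ↦ AB

A->B, B->A, C->CD, D->AB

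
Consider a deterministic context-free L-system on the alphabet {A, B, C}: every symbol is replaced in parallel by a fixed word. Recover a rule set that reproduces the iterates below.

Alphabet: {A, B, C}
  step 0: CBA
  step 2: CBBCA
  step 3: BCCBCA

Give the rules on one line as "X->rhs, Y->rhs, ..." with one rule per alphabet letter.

  step 2 ⇒ step 3: CBBCA ⇒ B·C·C·B·CA
    A ↦ CA
    B ↦ C
    C ↦ B

A->CA, B->C, C->B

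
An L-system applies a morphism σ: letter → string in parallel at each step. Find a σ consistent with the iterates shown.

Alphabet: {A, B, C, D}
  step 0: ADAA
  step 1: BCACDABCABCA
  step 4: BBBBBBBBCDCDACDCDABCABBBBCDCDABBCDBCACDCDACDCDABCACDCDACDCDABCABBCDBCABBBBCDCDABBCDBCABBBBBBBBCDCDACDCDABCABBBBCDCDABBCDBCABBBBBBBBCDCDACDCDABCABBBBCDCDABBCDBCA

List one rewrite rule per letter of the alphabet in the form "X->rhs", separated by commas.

A->BCA, B->BB, C->CD, D->CDA

  step 0 ⇒ step 1: ADAA ⇒ BCA·CDA·BCA·BCA
    A ↦ BCA
    D ↦ CDA
    B ↦ BB  (constrained at step 1)
    C ↦ CD  (constrained at step 1)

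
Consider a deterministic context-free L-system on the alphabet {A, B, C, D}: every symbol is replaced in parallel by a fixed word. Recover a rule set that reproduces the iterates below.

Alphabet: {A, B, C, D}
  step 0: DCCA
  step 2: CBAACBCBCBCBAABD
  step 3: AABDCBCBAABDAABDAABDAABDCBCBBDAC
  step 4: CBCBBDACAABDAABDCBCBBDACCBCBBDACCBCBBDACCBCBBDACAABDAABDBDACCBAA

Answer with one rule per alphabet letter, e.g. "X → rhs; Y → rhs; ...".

A->CB, B->BD, C->AA, D->AC

  step 3 ⇒ step 4: AABDCBCBAABDAABDAABDAABDCBCBBDAC ⇒ CB·CB·BD·AC·AA·BD·AA·BD·CB·CB·BD·AC·CB·CB·BD·AC·CB·CB·BD·AC·CB·CB·BD·AC·AA·BD·AA·BD·BD·AC·CB·AA
    A ↦ CB
    B ↦ BD
    C ↦ AA
    D ↦ AC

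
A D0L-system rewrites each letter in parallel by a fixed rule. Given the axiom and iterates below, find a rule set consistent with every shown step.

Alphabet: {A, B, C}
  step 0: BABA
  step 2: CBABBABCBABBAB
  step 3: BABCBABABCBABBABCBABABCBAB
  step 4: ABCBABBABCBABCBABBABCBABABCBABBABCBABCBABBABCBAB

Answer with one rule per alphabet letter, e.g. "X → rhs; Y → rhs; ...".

  step 3 ⇒ step 4: BABCBABABCBABBABCBABABCBAB ⇒ AB·CB·AB·B·AB·CB·AB·CB·AB·B·AB·CB·AB·AB·CB·AB·B·AB·CB·AB·CB·AB·B·AB·CB·AB
    A ↦ CB
    B ↦ AB
    C ↦ B

A->CB, B->AB, C->B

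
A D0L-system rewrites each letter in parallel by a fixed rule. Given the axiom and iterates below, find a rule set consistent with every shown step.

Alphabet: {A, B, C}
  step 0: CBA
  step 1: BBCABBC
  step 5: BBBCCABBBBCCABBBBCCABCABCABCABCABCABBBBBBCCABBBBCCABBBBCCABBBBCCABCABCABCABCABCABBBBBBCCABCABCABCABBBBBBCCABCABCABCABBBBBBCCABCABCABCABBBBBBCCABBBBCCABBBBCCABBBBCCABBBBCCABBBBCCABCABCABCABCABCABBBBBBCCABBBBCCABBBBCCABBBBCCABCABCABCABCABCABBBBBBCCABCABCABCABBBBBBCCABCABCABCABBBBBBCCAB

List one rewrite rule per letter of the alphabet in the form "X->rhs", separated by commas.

  step 0 ⇒ step 1: CBA ⇒ BB·CAB·BC
    A ↦ BC
    B ↦ CAB
    C ↦ BB

A->BC, B->CAB, C->BB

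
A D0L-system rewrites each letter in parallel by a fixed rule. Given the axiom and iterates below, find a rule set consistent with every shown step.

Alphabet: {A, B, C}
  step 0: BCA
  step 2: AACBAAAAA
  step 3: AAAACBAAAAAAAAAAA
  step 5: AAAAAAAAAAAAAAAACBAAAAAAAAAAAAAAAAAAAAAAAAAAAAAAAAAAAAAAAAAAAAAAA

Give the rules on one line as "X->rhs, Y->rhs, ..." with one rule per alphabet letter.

A->AA, B->A, C->CB

  step 2 ⇒ step 3: AACBAAAAA ⇒ AA·AA·CB·A·AA·AA·AA·AA·AA
    A ↦ AA
    B ↦ A
    C ↦ CB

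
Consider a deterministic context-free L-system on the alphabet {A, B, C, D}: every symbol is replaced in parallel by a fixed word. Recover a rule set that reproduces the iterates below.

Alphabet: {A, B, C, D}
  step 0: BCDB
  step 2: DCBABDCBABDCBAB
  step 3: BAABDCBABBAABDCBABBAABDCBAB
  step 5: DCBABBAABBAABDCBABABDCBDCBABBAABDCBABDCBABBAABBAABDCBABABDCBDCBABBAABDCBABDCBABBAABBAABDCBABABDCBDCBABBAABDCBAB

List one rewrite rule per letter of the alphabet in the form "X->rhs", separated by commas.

  step 2 ⇒ step 3: DCBABDCBABDCBAB ⇒ B·A·AB·DCB·AB·B·A·AB·DCB·AB·B·A·AB·DCB·AB
    A ↦ DCB
    B ↦ AB
    C ↦ A
    D ↦ B

A->DCB, B->AB, C->A, D->B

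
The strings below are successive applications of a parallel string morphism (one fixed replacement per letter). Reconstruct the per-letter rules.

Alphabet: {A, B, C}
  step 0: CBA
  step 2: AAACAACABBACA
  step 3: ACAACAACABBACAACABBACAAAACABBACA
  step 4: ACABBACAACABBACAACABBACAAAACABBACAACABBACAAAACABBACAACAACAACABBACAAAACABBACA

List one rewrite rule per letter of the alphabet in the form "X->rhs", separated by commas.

  step 3 ⇒ step 4: ACAACAACABBACAACABBACAAAACABBACA ⇒ ACA·BB·ACA·ACA·BB·ACA·ACA·BB·ACA·A·A·ACA·BB·ACA·ACA·BB·ACA·A·A·ACA·BB·ACA·ACA·ACA·ACA·BB·ACA·A·A·ACA·BB·ACA
    A ↦ ACA
    B ↦ A
    C ↦ BB

A->ACA, B->A, C->BB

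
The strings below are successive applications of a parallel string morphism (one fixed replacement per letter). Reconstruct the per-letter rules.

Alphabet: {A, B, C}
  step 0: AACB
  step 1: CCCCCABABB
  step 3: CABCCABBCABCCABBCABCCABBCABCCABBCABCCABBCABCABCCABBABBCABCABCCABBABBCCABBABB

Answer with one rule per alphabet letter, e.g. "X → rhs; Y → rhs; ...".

  step 0 ⇒ step 1: AACB ⇒ CC·CC·CAB·ABB
    A ↦ CC
    B ↦ ABB
    C ↦ CAB

A->CC, B->ABB, C->CAB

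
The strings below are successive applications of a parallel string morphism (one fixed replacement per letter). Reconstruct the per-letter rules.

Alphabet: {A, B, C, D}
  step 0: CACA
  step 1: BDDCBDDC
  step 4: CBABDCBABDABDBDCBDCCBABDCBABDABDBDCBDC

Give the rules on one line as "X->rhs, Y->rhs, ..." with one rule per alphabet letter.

  step 0 ⇒ step 1: CACA ⇒ BD·DC·BD·DC
    A ↦ DC
    C ↦ BD
    B ↦ CB  (constrained at step 1)
    D ↦ A  (constrained at step 1)

A->DC, B->CB, C->BD, D->A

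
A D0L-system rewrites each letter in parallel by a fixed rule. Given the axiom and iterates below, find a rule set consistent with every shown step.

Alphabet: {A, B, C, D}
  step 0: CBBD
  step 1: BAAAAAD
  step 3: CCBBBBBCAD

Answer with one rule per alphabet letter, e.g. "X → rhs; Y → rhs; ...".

  step 0 ⇒ step 1: CBBD ⇒ B·AA·AA·AD
    B ↦ AA
    C ↦ B
    D ↦ AD
    A ↦ C  (constrained at step 1)

A->C, B->AA, C->B, D->AD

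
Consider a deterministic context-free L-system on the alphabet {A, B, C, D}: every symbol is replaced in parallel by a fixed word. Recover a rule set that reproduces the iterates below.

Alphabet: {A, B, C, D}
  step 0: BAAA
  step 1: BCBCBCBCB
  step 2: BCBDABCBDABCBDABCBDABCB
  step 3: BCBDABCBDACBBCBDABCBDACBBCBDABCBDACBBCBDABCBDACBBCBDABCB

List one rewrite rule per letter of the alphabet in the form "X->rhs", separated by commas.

A->CB, B->BCB, C->DA, D->DA

  step 2 ⇒ step 3: BCBDABCBDABCBDABCBDABCB ⇒ BCB·DA·BCB·DA·CB·BCB·DA·BCB·DA·CB·BCB·DA·BCB·DA·CB·BCB·DA·BCB·DA·CB·BCB·DA·BCB
    A ↦ CB
    B ↦ BCB
    C ↦ DA
    D ↦ DA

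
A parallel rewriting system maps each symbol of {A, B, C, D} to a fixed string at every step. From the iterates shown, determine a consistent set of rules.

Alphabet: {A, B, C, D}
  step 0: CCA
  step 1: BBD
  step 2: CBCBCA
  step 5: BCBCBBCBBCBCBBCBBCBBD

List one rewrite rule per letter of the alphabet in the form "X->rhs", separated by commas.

  step 1 ⇒ step 2: BBD ⇒ CB·CB·CA
    B ↦ CB
    D ↦ CA
  step 0 ⇒ step 1: CCA ⇒ B·B·D
    A ↦ D
  step 0 ⇒ step 1: CCA ⇒ B·B·D
    C ↦ B

A->D, B->CB, C->B, D->CA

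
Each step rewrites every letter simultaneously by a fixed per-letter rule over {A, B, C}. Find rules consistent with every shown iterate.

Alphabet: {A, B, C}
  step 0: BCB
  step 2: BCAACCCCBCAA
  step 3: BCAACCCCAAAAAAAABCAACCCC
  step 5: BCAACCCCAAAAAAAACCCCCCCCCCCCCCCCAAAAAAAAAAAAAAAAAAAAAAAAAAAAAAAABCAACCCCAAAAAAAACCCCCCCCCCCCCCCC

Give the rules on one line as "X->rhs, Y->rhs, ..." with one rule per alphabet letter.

  step 2 ⇒ step 3: BCAACCCCBCAA ⇒ BC·AA·CC·CC·AA·AA·AA·AA·BC·AA·CC·CC
    A ↦ CC
    B ↦ BC
    C ↦ AA

A->CC, B->BC, C->AA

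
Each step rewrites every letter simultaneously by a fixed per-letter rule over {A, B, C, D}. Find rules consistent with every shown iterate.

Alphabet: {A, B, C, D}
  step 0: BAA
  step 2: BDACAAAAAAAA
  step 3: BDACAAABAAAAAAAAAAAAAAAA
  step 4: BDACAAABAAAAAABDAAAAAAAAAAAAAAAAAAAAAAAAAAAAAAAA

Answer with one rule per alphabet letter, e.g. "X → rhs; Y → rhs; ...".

A->AA, B->BD, C->AB, D->AC

  step 3 ⇒ step 4: BDACAAABAAAAAAAAAAAAAAAA ⇒ BD·AC·AA·AB·AA·AA·AA·BD·AA·AA·AA·AA·AA·AA·AA·AA·AA·AA·AA·AA·AA·AA·AA·AA
    A ↦ AA
    B ↦ BD
    C ↦ AB
    D ↦ AC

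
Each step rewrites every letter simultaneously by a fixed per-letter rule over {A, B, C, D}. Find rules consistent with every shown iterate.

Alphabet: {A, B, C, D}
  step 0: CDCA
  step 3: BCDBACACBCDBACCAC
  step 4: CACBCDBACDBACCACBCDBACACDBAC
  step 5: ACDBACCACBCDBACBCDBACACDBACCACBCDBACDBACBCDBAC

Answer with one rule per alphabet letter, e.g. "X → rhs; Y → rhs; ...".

A->DB, B->C, C->AC, D->B

  step 4 ⇒ step 5: CACBCDBACDBACCACBCDBACACDBAC ⇒ AC·DB·AC·C·AC·B·C·DB·AC·B·C·DB·AC·AC·DB·AC·C·AC·B·C·DB·AC·DB·AC·B·C·DB·AC
    A ↦ DB
    B ↦ C
    C ↦ AC
    D ↦ B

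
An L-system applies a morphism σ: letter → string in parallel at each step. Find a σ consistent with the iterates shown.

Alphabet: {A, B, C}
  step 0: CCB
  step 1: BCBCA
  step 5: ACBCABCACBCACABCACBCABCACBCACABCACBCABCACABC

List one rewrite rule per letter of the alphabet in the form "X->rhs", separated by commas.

A->AC, B->A, C->BC

  step 0 ⇒ step 1: CCB ⇒ BC·BC·A
    B ↦ A
    C ↦ BC
    A ↦ AC  (constrained at step 1)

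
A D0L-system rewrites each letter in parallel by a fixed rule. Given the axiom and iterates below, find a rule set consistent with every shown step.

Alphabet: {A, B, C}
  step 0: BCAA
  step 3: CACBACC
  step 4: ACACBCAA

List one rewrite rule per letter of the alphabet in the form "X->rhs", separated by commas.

A->C, B->CB, C->A

  step 3 ⇒ step 4: CACBACC ⇒ A·C·A·CB·C·A·A
    A ↦ C
    B ↦ CB
    C ↦ A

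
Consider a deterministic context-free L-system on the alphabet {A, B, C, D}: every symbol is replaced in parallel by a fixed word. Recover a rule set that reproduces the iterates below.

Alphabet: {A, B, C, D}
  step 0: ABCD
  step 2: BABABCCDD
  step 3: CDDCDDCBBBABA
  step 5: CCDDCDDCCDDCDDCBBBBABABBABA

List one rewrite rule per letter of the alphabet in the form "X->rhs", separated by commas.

  step 2 ⇒ step 3: BABABCCDD ⇒ C·DD·C·DD·C·B·B·BA·BA
    A ↦ DD
    B ↦ C
    C ↦ B
    D ↦ BA

A->DD, B->C, C->B, D->BA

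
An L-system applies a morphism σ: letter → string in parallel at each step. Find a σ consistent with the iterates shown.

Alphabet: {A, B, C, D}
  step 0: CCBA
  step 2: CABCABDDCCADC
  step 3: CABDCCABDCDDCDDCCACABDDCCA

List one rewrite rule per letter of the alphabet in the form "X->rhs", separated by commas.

  step 2 ⇒ step 3: CABCABDDCCADC ⇒ CA·B·DC·CA·B·DC·DDC·DDC·CA·CA·B·DDC·CA
    A ↦ B
    B ↦ DC
    C ↦ CA
    D ↦ DDC

A->B, B->DC, C->CA, D->DDC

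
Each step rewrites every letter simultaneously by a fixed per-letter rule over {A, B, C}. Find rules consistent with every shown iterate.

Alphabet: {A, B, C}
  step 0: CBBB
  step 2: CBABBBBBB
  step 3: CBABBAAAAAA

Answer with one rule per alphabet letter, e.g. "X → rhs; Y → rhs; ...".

  step 2 ⇒ step 3: CBABBBBBB ⇒ CB·A·BB·A·A·A·A·A·A
    A ↦ BB
    B ↦ A
    C ↦ CB

A->BB, B->A, C->CB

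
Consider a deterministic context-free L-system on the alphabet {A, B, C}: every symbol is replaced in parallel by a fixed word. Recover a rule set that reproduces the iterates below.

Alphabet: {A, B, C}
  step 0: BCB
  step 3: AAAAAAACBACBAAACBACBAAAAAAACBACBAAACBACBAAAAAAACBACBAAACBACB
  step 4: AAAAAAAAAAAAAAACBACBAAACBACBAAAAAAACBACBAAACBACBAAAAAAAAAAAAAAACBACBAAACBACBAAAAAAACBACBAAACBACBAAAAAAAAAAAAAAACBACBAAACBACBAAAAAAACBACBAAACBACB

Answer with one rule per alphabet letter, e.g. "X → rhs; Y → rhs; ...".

A->AA, B->ACB, C->ACB

  step 3 ⇒ step 4: AAAAAAACBACBAAACBACBAAAAAAACBACBAAACBACBAAAAAAACBACBAAACBACB ⇒ AA·AA·AA·AA·AA·AA·AA·ACB·ACB·AA·ACB·ACB·AA·AA·AA·ACB·ACB·AA·ACB·ACB·AA·AA·AA·AA·AA·AA·AA·ACB·ACB·AA·ACB·ACB·AA·AA·AA·ACB·ACB·AA·ACB·ACB·AA·AA·AA·AA·AA·AA·AA·ACB·ACB·AA·ACB·ACB·AA·AA·AA·ACB·ACB·AA·ACB·ACB
    A ↦ AA
    B ↦ ACB
    C ↦ ACB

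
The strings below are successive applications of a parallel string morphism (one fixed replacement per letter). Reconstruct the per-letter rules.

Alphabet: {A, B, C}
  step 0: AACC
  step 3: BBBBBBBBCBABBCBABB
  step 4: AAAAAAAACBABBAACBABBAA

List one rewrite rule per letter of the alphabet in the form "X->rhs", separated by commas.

  step 3 ⇒ step 4: BBBBBBBBCBABBCBABB ⇒ A·A·A·A·A·A·A·A·CB·A·BB·A·A·CB·A·BB·A·A
    A ↦ BB
    B ↦ A
    C ↦ CB

A->BB, B->A, C->CB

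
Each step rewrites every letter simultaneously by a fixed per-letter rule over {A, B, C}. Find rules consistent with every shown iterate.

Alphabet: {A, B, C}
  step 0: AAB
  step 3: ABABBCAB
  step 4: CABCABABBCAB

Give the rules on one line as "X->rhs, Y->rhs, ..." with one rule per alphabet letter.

A->C, B->AB, C->B

  step 3 ⇒ step 4: ABABBCAB ⇒ C·AB·C·AB·AB·B·C·AB
    A ↦ C
    B ↦ AB
    C ↦ B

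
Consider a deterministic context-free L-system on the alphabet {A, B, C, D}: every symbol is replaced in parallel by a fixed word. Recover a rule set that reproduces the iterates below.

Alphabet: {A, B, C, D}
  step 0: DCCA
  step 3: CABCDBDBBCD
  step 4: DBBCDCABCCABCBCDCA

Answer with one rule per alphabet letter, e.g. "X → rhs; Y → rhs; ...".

A->B, B->BC, C->D, D->CA

  step 3 ⇒ step 4: CABCDBDBBCD ⇒ D·B·BC·D·CA·BC·CA·BC·BC·D·CA
    A ↦ B
    B ↦ BC
    C ↦ D
    D ↦ CA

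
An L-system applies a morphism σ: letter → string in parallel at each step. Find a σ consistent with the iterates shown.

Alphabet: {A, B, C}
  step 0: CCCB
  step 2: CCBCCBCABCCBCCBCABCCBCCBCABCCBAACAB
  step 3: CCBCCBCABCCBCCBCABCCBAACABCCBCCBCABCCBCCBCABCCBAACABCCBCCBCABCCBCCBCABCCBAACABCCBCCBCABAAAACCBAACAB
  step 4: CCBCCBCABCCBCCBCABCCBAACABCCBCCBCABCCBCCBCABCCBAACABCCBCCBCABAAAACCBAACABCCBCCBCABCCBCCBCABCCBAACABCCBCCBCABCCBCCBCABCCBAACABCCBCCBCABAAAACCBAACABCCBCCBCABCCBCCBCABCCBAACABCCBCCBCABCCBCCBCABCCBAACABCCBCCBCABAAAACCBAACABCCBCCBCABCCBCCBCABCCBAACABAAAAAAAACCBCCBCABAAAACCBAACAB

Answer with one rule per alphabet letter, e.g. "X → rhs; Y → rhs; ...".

  step 3 ⇒ step 4: CCBCCBCABCCBCCBCABCCBAACABCCBCCBCABCCBCCBCABCCBAACABCCBCCBCABCCBCCBCABCCBAACABCCBCCBCABAAAACCBAACAB ⇒ CCB·CCB·CAB·CCB·CCB·CAB·CCB·AA·CAB·CCB·CCB·CAB·CCB·CCB·CAB·CCB·AA·CAB·CCB·CCB·CAB·AA·AA·CCB·AA·CAB·CCB·CCB·CAB·CCB·CCB·CAB·CCB·AA·CAB·CCB·CCB·CAB·CCB·CCB·CAB·CCB·AA·CAB·CCB·CCB·CAB·AA·AA·CCB·AA·CAB·CCB·CCB·CAB·CCB·CCB·CAB·CCB·AA·CAB·CCB·CCB·CAB·CCB·CCB·CAB·CCB·AA·CAB·CCB·CCB·CAB·AA·AA·CCB·AA·CAB·CCB·CCB·CAB·CCB·CCB·CAB·CCB·AA·CAB·AA·AA·AA·AA·CCB·CCB·CAB·AA·AA·CCB·AA·CAB
    A ↦ AA
    B ↦ CAB
    C ↦ CCB

A->AA, B->CAB, C->CCB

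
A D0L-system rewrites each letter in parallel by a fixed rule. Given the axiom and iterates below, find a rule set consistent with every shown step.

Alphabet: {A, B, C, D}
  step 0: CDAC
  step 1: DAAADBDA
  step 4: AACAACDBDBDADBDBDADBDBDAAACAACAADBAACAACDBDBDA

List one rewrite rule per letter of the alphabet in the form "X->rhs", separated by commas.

A->DB, B->C, C->DA, D->AA

  step 0 ⇒ step 1: CDAC ⇒ DA·AA·DB·DA
    A ↦ DB
    C ↦ DA
    D ↦ AA
    B ↦ C  (constrained at step 1)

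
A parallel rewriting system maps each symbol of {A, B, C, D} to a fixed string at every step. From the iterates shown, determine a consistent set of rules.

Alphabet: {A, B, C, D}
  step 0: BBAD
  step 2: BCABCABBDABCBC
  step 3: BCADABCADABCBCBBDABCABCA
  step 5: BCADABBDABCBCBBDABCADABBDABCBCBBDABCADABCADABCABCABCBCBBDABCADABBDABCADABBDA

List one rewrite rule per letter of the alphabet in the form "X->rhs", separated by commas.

  step 2 ⇒ step 3: BCABCABBDABCBC ⇒ BC·A·DA·BC·A·DA·BC·BC·BB·DA·BC·A·BC·A
    A ↦ DA
    B ↦ BC
    C ↦ A
    D ↦ BB

A->DA, B->BC, C->A, D->BB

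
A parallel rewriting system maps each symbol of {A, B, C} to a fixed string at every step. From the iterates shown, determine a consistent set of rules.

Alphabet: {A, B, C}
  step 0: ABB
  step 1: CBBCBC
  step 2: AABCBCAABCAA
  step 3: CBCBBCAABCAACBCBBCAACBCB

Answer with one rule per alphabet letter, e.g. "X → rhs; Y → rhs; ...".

A->CB, B->BC, C->AA

  step 2 ⇒ step 3: AABCBCAABCAA ⇒ CB·CB·BC·AA·BC·AA·CB·CB·BC·AA·CB·CB
    A ↦ CB
    B ↦ BC
    C ↦ AA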